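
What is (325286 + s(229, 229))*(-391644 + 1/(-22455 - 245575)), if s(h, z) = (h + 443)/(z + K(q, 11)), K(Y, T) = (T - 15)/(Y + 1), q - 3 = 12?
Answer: -5207317062997689723/40874575 ≈ -1.2740e+11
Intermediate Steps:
q = 15 (q = 3 + 12 = 15)
K(Y, T) = (-15 + T)/(1 + Y)
s(h, z) = (443 + h)/(-¼ + z) (s(h, z) = (h + 443)/(z + (-15 + 11)/(1 + 15)) = (443 + h)/(z - 4/16) = (443 + h)/(z + (1/16)*(-4)) = (443 + h)/(z - ¼) = (443 + h)/(-¼ + z))
(325286 + s(229, 229))*(-391644 + 1/(-22455 - 245575)) = (325286 + 4*(443 + 229)/(-1 + 4*229))*(-391644 + 1/(-22455 - 245575)) = (325286 + 4*672/(-1 + 916))*(-391644 + 1/(-268030)) = (325286 + 4*672/915)*(-391644 - 1/268030) = (325286 + 4*(1/915)*672)*(-104972341321/268030) = (325286 + 896/305)*(-104972341321/268030) = (99213126/305)*(-104972341321/268030) = -5207317062997689723/40874575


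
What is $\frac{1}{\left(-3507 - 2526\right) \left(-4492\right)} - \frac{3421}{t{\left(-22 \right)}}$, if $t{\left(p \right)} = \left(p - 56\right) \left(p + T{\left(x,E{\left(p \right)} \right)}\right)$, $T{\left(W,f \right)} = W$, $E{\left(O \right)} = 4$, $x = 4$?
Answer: $- \frac{1931456374}{792681903} \approx -2.4366$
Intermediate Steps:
$t{\left(p \right)} = \left(-56 + p\right) \left(4 + p\right)$ ($t{\left(p \right)} = \left(p - 56\right) \left(p + 4\right) = \left(-56 + p\right) \left(4 + p\right)$)
$\frac{1}{\left(-3507 - 2526\right) \left(-4492\right)} - \frac{3421}{t{\left(-22 \right)}} = \frac{1}{\left(-3507 - 2526\right) \left(-4492\right)} - \frac{3421}{-224 + \left(-22\right)^{2} - -1144} = \frac{1}{-6033} \left(- \frac{1}{4492}\right) - \frac{3421}{-224 + 484 + 1144} = \left(- \frac{1}{6033}\right) \left(- \frac{1}{4492}\right) - \frac{3421}{1404} = \frac{1}{27100236} - \frac{3421}{1404} = - \frac{1931456374}{792681903}$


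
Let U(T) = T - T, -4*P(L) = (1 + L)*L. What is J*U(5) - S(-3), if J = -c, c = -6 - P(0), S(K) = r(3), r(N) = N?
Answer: -3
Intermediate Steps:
P(L) = -L*(1 + L)/4 (P(L) = -(1 + L)*L/4 = -L*(1 + L)/4)
S(K) = 3
U(T) = 0
c = -6 (c = -6 - (-1)*0*(1 + 0)/4 = -6 - (-1)*0/4 = -6 - 1*0 = -6 + 0 = -6)
J = 6 (J = -1*(-6) = 6)
J*U(5) - S(-3) = 6*0 - 1*3 = 0 - 3 = -3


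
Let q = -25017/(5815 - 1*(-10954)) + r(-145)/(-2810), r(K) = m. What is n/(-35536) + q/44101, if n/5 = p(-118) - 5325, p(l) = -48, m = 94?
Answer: 27912510645320417/36923296476205520 ≈ 0.75596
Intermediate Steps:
r(K) = 94
n = -26865 (n = 5*(-48 - 5325) = 5*(-5373) = -26865)
q = -35937028/23560445 (q = -25017/(5815 - 1*(-10954)) + 94/(-2810) = -25017/(5815 + 10954) + 94*(-1/2810) = -25017/16769 - 47/1405 = -35937028/23560445 ≈ -1.5253)
n/(-35536) + q/44101 = -26865/(-35536) - 35937028/23560445/44101 = -26865*(-1/35536) - 35937028/23560445*1/44101 = 26865/35536 - 35937028/1039039184945 = 27912510645320417/36923296476205520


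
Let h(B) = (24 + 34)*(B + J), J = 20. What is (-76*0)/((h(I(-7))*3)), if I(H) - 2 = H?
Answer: 0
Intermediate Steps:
I(H) = 2 + H
h(B) = 1160 + 58*B (h(B) = (24 + 34)*(B + 20) = 58*(20 + B) = 1160 + 58*B)
(-76*0)/((h(I(-7))*3)) = (-76*0)/(((1160 + 58*(2 - 7))*3)) = 0/(((1160 + 58*(-5))*3)) = 0/(((1160 - 290)*3)) = 0/((870*3)) = 0/2610 = 0*(1/2610) = 0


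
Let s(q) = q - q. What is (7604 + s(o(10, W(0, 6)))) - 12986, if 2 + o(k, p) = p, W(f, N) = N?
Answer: -5382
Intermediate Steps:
o(k, p) = -2 + p
s(q) = 0
(7604 + s(o(10, W(0, 6)))) - 12986 = (7604 + 0) - 12986 = 7604 - 12986 = -5382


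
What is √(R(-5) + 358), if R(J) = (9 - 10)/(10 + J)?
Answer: √8945/5 ≈ 18.916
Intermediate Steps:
R(J) = -1/(10 + J)
√(R(-5) + 358) = √(-1/(10 - 5) + 358) = √(-1/5 + 358) = √(-1*⅕ + 358) = √(-⅕ + 358) = √(1789/5) = √8945/5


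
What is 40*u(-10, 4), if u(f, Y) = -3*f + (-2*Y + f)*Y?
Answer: -1680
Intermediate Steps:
u(f, Y) = -3*f + Y*(f - 2*Y) (u(f, Y) = -3*f + (f - 2*Y)*Y = -3*f + Y*(f - 2*Y))
40*u(-10, 4) = 40*(-3*(-10) - 2*4**2 + 4*(-10)) = 40*(30 - 2*16 - 40) = 40*(30 - 32 - 40) = 40*(-42) = -1680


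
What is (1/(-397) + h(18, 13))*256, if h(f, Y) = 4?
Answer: 406272/397 ≈ 1023.4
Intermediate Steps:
(1/(-397) + h(18, 13))*256 = (1/(-397) + 4)*256 = (-1/397 + 4)*256 = (1587/397)*256 = 406272/397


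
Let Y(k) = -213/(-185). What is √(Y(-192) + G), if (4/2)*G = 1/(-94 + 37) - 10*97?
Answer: I*√215214022770/21090 ≈ 21.997*I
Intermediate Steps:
Y(k) = 213/185 (Y(k) = -213*(-1/185) = 213/185)
G = -55291/114 (G = (1/(-94 + 37) - 10*97)/2 = (1/(-57) - 970)/2 = (-1/57 - 970)/2 = (½)*(-55291/57) = -55291/114 ≈ -485.01)
√(Y(-192) + G) = √(213/185 - 55291/114) = √(-10204553/21090) = I*√215214022770/21090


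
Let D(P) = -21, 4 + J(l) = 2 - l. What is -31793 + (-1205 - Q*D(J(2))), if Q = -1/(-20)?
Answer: -659939/20 ≈ -32997.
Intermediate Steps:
J(l) = -2 - l (J(l) = -4 + (2 - l) = -2 - l)
Q = 1/20 (Q = -1*(-1/20) = 1/20 ≈ 0.050000)
-31793 + (-1205 - Q*D(J(2))) = -31793 + (-1205 - (-21)/20) = -31793 + (-1205 - 1*(-21/20)) = -31793 + (-1205 + 21/20) = -31793 - 24079/20 = -659939/20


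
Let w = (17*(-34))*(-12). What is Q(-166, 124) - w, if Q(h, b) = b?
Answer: -6812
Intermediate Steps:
w = 6936 (w = -578*(-12) = 6936)
Q(-166, 124) - w = 124 - 1*6936 = 124 - 6936 = -6812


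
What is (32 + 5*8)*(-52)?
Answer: -3744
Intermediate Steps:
(32 + 5*8)*(-52) = (32 + 40)*(-52) = 72*(-52) = -3744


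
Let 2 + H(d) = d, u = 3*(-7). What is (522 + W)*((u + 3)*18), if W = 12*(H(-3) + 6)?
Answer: -173016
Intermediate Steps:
u = -21
H(d) = -2 + d
W = 12 (W = 12*((-2 - 3) + 6) = 12*(-5 + 6) = 12*1 = 12)
(522 + W)*((u + 3)*18) = (522 + 12)*((-21 + 3)*18) = 534*(-18*18) = 534*(-324) = -173016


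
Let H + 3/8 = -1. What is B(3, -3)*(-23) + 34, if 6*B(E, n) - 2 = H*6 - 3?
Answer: 1667/24 ≈ 69.458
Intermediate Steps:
H = -11/8 (H = -3/8 - 1 = -11/8 ≈ -1.3750)
B(E, n) = -37/24 (B(E, n) = 1/3 + (-11/8*6 - 3)/6 = 1/3 + (-33/4 - 3)/6 = 1/3 + (1/6)*(-45/4) = 1/3 - 15/8 = -37/24)
B(3, -3)*(-23) + 34 = -37/24*(-23) + 34 = 851/24 + 34 = 1667/24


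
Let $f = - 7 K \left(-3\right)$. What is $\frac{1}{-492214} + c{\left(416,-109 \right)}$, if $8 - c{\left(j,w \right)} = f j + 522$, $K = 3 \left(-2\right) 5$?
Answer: $\frac{128746447123}{492214} \approx 2.6157 \cdot 10^{5}$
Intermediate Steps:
$K = -30$ ($K = \left(-6\right) 5 = -30$)
$f = -630$ ($f = \left(-7\right) \left(-30\right) \left(-3\right) = 210 \left(-3\right) = -630$)
$c{\left(j,w \right)} = -514 + 630 j$ ($c{\left(j,w \right)} = 8 - \left(- 630 j + 522\right) = 8 - \left(522 - 630 j\right) = 8 + \left(-522 + 630 j\right) = -514 + 630 j$)
$\frac{1}{-492214} + c{\left(416,-109 \right)} = \frac{1}{-492214} + \left(-514 + 630 \cdot 416\right) = - \frac{1}{492214} + \left(-514 + 262080\right) = - \frac{1}{492214} + 261566 = \frac{128746447123}{492214}$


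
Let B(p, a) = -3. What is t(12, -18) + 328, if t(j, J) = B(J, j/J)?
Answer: 325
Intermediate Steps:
t(j, J) = -3
t(12, -18) + 328 = -3 + 328 = 325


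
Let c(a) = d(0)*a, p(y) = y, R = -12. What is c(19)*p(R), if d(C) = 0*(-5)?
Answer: 0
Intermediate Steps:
d(C) = 0
c(a) = 0 (c(a) = 0*a = 0)
c(19)*p(R) = 0*(-12) = 0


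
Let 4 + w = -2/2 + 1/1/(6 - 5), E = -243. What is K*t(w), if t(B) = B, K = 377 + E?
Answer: -536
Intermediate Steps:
w = -4 (w = -4 + (-2/2 + 1/1/(6 - 5)) = -4 + (-2*½ + 1/1/1) = -4 + (-1 + 1/1) = -4 + (-1 + 1*1) = -4 + (-1 + 1) = -4 + 0 = -4)
K = 134 (K = 377 - 243 = 134)
K*t(w) = 134*(-4) = -536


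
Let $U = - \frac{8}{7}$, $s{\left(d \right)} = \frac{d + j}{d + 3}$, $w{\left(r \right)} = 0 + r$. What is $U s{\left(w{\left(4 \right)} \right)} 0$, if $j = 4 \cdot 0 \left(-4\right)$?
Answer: $0$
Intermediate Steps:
$j = 0$ ($j = 0 \left(-4\right) = 0$)
$w{\left(r \right)} = r$
$s{\left(d \right)} = \frac{d}{3 + d}$ ($s{\left(d \right)} = \frac{d + 0}{d + 3} = \frac{d}{3 + d}$)
$U = - \frac{8}{7}$ ($U = \left(-8\right) \frac{1}{7} = - \frac{8}{7} \approx -1.1429$)
$U s{\left(w{\left(4 \right)} \right)} 0 = - \frac{8 \frac{4}{3 + 4}}{7} \cdot 0 = - \frac{8 \cdot \frac{4}{7}}{7} \cdot 0 = - \frac{8 \cdot 4 \cdot \frac{1}{7}}{7} \cdot 0 = \left(- \frac{8}{7}\right) \frac{4}{7} \cdot 0 = \left(- \frac{32}{49}\right) 0 = 0$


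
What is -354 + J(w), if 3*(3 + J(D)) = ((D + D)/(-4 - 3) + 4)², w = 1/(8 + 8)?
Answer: -3308927/9408 ≈ -351.71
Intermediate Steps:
w = 1/16 ≈ 0.062500
J(D) = -3 + (4 - 2*D/7)²/3 (J(D) = -3 + ((D + D)/(-4 - 3) + 4)²/3 = -3 + ((2*D)/(-7) + 4)²/3 = -3 + ((2*D)*(-⅐) + 4)²/3 = -3 + (-2*D/7 + 4)²/3 = -3 + (4 - 2*D/7)²/3)
-354 + J(w) = -354 + (-3 + 4*(-14 + 1/16)²/147) = -354 + (-3 + 4*(-223/16)²/147) = -354 + (-3 + (4/147)*(49729/256)) = -354 + (-3 + 49729/9408) = -354 + 21505/9408 = -3308927/9408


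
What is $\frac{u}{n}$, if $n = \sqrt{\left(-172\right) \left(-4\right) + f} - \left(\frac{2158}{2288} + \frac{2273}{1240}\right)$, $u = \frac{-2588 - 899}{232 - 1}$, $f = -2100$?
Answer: $\frac{10233542990}{346678527069} + \frac{7372215400 i \sqrt{353}}{346678527069} \approx 0.029519 + 0.39954 i$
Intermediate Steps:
$u = - \frac{317}{21}$ ($u = - \frac{3487}{231} = \left(-3487\right) \frac{1}{231} = - \frac{317}{21} \approx -15.095$)
$n = - \frac{9467}{3410} + 2 i \sqrt{353}$ ($n = \sqrt{\left(-172\right) \left(-4\right) - 2100} - \left(\frac{2158}{2288} + \frac{2273}{1240}\right) = \sqrt{688 - 2100} - \left(2158 \cdot \frac{1}{2288} + 2273 \cdot \frac{1}{1240}\right) = \sqrt{-1412} - \left(\frac{83}{88} + \frac{2273}{1240}\right) = 2 i \sqrt{353} - \frac{9467}{3410} = - \frac{9467}{3410} + 2 i \sqrt{353} \approx -2.7762 + 37.577 i$)
$\frac{u}{n} = - \frac{317}{21 \left(- \frac{9467}{3410} + 2 i \sqrt{353}\right)}$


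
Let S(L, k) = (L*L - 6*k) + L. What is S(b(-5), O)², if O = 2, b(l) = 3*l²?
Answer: 32353344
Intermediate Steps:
S(L, k) = L + L² - 6*k (S(L, k) = (L² - 6*k) + L = L + L² - 6*k)
S(b(-5), O)² = (3*(-5)² + (3*(-5)²)² - 6*2)² = (3*25 + (3*25)² - 12)² = (75 + 75² - 12)² = (75 + 5625 - 12)² = 5688² = 32353344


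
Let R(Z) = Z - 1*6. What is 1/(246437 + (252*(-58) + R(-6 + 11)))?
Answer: 1/231820 ≈ 4.3137e-6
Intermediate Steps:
R(Z) = -6 + Z (R(Z) = Z - 6 = -6 + Z)
1/(246437 + (252*(-58) + R(-6 + 11))) = 1/(246437 + (252*(-58) + (-6 + (-6 + 11)))) = 1/(246437 + (-14616 + (-6 + 5))) = 1/(246437 + (-14616 - 1)) = 1/(246437 - 14617) = 1/231820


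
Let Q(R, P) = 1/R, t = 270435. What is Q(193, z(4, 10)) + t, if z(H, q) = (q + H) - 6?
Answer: 52193956/193 ≈ 2.7044e+5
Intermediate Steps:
z(H, q) = -6 + H + q (z(H, q) = (H + q) - 6 = -6 + H + q)
Q(193, z(4, 10)) + t = 1/193 + 270435 = 52193956/193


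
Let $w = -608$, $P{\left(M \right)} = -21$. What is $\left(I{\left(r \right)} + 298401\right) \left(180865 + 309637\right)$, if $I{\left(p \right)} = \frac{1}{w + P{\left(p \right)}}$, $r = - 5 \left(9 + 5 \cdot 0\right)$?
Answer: $\frac{92064394222456}{629} \approx 1.4637 \cdot 10^{11}$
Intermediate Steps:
$r = -45$ ($r = - 5 \left(9 + 0\right) = \left(-5\right) 9 = -45$)
$I{\left(p \right)} = - \frac{1}{629}$ ($I{\left(p \right)} = \frac{1}{-608 - 21} = \frac{1}{-629} = - \frac{1}{629}$)
$\left(I{\left(r \right)} + 298401\right) \left(180865 + 309637\right) = \left(- \frac{1}{629} + 298401\right) \left(180865 + 309637\right) = \frac{187694228}{629} \cdot 490502 = \frac{92064394222456}{629}$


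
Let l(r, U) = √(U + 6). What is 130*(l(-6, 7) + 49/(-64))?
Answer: -3185/32 + 130*√13 ≈ 369.19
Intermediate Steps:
l(r, U) = √(6 + U)
130*(l(-6, 7) + 49/(-64)) = 130*(√(6 + 7) + 49/(-64)) = 130*(√13 + 49*(-1/64)) = 130*(√13 - 49/64) = 130*(-49/64 + √13) = -3185/32 + 130*√13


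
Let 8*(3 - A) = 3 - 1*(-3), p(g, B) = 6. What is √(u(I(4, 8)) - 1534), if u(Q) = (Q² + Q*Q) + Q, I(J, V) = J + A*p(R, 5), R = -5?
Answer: 2*I*√226 ≈ 30.067*I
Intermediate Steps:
A = 9/4 (A = 3 - (3 - 1*(-3))/8 = 3 - (3 + 3)/8 = 3 - ⅛*6 = 3 - ¾ = 9/4 ≈ 2.2500)
I(J, V) = 27/2 + J (I(J, V) = J + (9/4)*6 = J + 27/2 = 27/2 + J)
u(Q) = Q + 2*Q² (u(Q) = (Q² + Q²) + Q = 2*Q² + Q = Q + 2*Q²)
√(u(I(4, 8)) - 1534) = √((27/2 + 4)*(1 + 2*(27/2 + 4)) - 1534) = √(35*(1 + 2*(35/2))/2 - 1534) = √(35*(1 + 35)/2 - 1534) = √((35/2)*36 - 1534) = √(630 - 1534) = √(-904) = 2*I*√226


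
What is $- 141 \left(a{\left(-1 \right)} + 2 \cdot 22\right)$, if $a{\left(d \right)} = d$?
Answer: $-6063$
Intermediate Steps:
$- 141 \left(a{\left(-1 \right)} + 2 \cdot 22\right) = - 141 \left(-1 + 2 \cdot 22\right) = - 141 \left(-1 + 44\right) = \left(-141\right) 43 = -6063$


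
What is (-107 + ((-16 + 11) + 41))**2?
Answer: 5041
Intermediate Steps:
(-107 + ((-16 + 11) + 41))**2 = (-107 + (-5 + 41))**2 = (-107 + 36)**2 = (-71)**2 = 5041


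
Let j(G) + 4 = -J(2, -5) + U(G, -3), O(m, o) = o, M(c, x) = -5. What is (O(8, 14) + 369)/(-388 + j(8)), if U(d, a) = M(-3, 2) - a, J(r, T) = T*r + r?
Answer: -383/386 ≈ -0.99223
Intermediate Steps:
J(r, T) = r + T*r
U(d, a) = -5 - a
j(G) = 2 (j(G) = -4 + (-2*(1 - 5) + (-5 - 1*(-3))) = -4 + (-2*(-4) + (-5 + 3)) = -4 + (-1*(-8) - 2) = -4 + (8 - 2) = -4 + 6 = 2)
(O(8, 14) + 369)/(-388 + j(8)) = (14 + 369)/(-388 + 2) = 383/(-386) = 383*(-1/386) = -383/386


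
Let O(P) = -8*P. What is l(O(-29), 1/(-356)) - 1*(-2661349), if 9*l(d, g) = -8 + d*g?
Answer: 2131739779/801 ≈ 2.6613e+6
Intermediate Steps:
l(d, g) = -8/9 + d*g/9 (l(d, g) = (-8 + d*g)/9 = -8/9 + d*g/9)
l(O(-29), 1/(-356)) - 1*(-2661349) = (-8/9 + (⅑)*(-8*(-29))/(-356)) - 1*(-2661349) = (-8/9 + (⅑)*232*(-1/356)) + 2661349 = (-8/9 - 58/801) + 2661349 = -770/801 + 2661349 = 2131739779/801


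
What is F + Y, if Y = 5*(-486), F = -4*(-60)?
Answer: -2190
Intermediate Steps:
F = 240
Y = -2430
F + Y = 240 - 2430 = -2190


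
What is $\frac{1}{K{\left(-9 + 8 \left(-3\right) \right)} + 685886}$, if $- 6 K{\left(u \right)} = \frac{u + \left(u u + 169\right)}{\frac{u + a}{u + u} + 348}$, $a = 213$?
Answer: $\frac{22788}{15629956693} \approx 1.458 \cdot 10^{-6}$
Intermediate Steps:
$K{\left(u \right)} = - \frac{169 + u + u^{2}}{6 \left(348 + \frac{213 + u}{2 u}\right)}$ ($K{\left(u \right)} = - \frac{\left(u + \left(u u + 169\right)\right) \frac{1}{\frac{u + 213}{u + u} + 348}}{6} = - \frac{\left(u + \left(u^{2} + 169\right)\right) \frac{1}{\frac{213 + u}{2 u} + 348}}{6} = - \frac{\left(u + \left(169 + u^{2}\right)\right) \frac{1}{\left(213 + u\right) \frac{1}{2 u} + 348}}{6} = - \frac{\left(169 + u + u^{2}\right) \frac{1}{\frac{213 + u}{2 u} + 348}}{6} = - \frac{\left(169 + u + u^{2}\right) \frac{1}{348 + \frac{213 + u}{2 u}}}{6} = - \frac{\frac{1}{348 + \frac{213 + u}{2 u}} \left(169 + u + u^{2}\right)}{6} = - \frac{169 + u + u^{2}}{6 \left(348 + \frac{213 + u}{2 u}\right)}$)
$\frac{1}{K{\left(-9 + 8 \left(-3\right) \right)} + 685886} = \frac{1}{- \frac{\left(-9 + 8 \left(-3\right)\right) \left(169 + \left(-9 + 8 \left(-3\right)\right) + \left(-9 + 8 \left(-3\right)\right)^{2}\right)}{639 + 2091 \left(-9 + 8 \left(-3\right)\right)} + 685886} = \frac{1}{- \frac{\left(-9 - 24\right) \left(169 - 33 + \left(-9 - 24\right)^{2}\right)}{639 + 2091 \left(-9 - 24\right)} + 685886} = \frac{1}{\left(-1\right) \left(-33\right) \frac{1}{639 + 2091 \left(-33\right)} \left(169 - 33 + \left(-33\right)^{2}\right) + 685886} = \frac{1}{\left(-1\right) \left(-33\right) \frac{1}{639 - 69003} \left(169 - 33 + 1089\right) + 685886} = \frac{1}{\left(-1\right) \left(-33\right) \frac{1}{-68364} \cdot 1225 + 685886} = \frac{1}{\left(-1\right) \left(-33\right) \left(- \frac{1}{68364}\right) 1225 + 685886} = \frac{1}{- \frac{13475}{22788} + 685886} = \frac{1}{\frac{15629956693}{22788}} = \frac{22788}{15629956693}$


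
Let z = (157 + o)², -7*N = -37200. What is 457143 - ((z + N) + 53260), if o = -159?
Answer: 2789953/7 ≈ 3.9856e+5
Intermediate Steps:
N = 37200/7 (N = -⅐*(-37200) = 37200/7 ≈ 5314.3)
z = 4 (z = (157 - 159)² = (-2)² = 4)
457143 - ((z + N) + 53260) = 457143 - ((4 + 37200/7) + 53260) = 457143 - (37228/7 + 53260) = 457143 - 1*410048/7 = 457143 - 410048/7 = 2789953/7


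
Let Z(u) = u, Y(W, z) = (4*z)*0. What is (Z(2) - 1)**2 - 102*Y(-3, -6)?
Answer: 1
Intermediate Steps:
Y(W, z) = 0
(Z(2) - 1)**2 - 102*Y(-3, -6) = (2 - 1)**2 - 102*0 = 1**2 + 0 = 1 + 0 = 1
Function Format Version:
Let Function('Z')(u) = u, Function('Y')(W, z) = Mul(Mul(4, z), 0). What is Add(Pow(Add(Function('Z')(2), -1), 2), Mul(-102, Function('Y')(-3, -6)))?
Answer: 1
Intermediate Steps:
Function('Y')(W, z) = 0
Add(Pow(Add(Function('Z')(2), -1), 2), Mul(-102, Function('Y')(-3, -6))) = Add(Pow(Add(2, -1), 2), Mul(-102, 0)) = Add(Pow(1, 2), 0) = Add(1, 0) = 1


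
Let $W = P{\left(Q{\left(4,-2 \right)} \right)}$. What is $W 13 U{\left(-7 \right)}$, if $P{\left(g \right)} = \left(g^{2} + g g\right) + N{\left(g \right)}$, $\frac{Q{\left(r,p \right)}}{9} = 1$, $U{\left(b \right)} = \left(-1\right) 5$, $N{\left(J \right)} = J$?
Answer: $-11115$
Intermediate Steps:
$U{\left(b \right)} = -5$
$Q{\left(r,p \right)} = 9$ ($Q{\left(r,p \right)} = 9 \cdot 1 = 9$)
$P{\left(g \right)} = g + 2 g^{2}$ ($P{\left(g \right)} = \left(g^{2} + g g\right) + g = \left(g^{2} + g^{2}\right) + g = 2 g^{2} + g = g + 2 g^{2}$)
$W = 171$ ($W = 9 \left(1 + 2 \cdot 9\right) = 9 \left(1 + 18\right) = 9 \cdot 19 = 171$)
$W 13 U{\left(-7 \right)} = 171 \cdot 13 \left(-5\right) = 2223 \left(-5\right) = -11115$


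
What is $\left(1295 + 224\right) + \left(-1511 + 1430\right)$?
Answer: $1438$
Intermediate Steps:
$\left(1295 + 224\right) + \left(-1511 + 1430\right) = 1519 - 81 = 1438$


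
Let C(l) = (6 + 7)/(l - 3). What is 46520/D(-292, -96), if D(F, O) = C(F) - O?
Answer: 13723400/28307 ≈ 484.81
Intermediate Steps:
C(l) = 13/(-3 + l)
D(F, O) = -O + 13/(-3 + F) (D(F, O) = 13/(-3 + F) - O = -O + 13/(-3 + F))
46520/D(-292, -96) = 46520/(((13 - 1*(-96)*(-3 - 292))/(-3 - 292))) = 46520/(((13 - 1*(-96)*(-295))/(-295))) = 46520/((-(13 - 28320)/295)) = 46520/((-1/295*(-28307))) = 46520/(28307/295) = 46520*(295/28307) = 13723400/28307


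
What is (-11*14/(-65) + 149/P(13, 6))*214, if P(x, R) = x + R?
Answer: 2698754/1235 ≈ 2185.2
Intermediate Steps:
P(x, R) = R + x
(-11*14/(-65) + 149/P(13, 6))*214 = (-11*14/(-65) + 149/(6 + 13))*214 = (-154*(-1/65) + 149/19)*214 = (154/65 + 149*(1/19))*214 = (154/65 + 149/19)*214 = (12611/1235)*214 = 2698754/1235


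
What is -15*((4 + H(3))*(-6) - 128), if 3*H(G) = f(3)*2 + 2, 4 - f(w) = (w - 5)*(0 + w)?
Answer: 2940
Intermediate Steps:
f(w) = 4 - w*(-5 + w) (f(w) = 4 - (w - 5)*(0 + w) = 4 - (-5 + w)*w = 4 - w*(-5 + w))
H(G) = 22/3 (H(G) = ((4 - 1*3² + 5*3)*2 + 2)/3 = ((4 - 1*9 + 15)*2 + 2)/3 = ((4 - 9 + 15)*2 + 2)/3 = (10*2 + 2)/3 = (20 + 2)/3 = (⅓)*22 = 22/3)
-15*((4 + H(3))*(-6) - 128) = -15*((4 + 22/3)*(-6) - 128) = -15*((34/3)*(-6) - 128) = -15*(-68 - 128) = -15*(-196) = 2940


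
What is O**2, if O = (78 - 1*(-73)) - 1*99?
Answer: 2704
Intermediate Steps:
O = 52 (O = (78 + 73) - 99 = 151 - 99 = 52)
O**2 = 52**2 = 2704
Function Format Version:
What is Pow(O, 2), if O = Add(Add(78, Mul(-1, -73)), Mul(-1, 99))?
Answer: 2704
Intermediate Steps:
O = 52 (O = Add(Add(78, 73), -99) = Add(151, -99) = 52)
Pow(O, 2) = Pow(52, 2) = 2704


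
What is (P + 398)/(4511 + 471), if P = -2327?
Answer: -1929/4982 ≈ -0.38719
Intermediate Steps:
(P + 398)/(4511 + 471) = (-2327 + 398)/(4511 + 471) = -1929/4982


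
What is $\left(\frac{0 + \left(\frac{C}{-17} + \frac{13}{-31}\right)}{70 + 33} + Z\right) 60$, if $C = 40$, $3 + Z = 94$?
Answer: $\frac{296286600}{54281} \approx 5458.4$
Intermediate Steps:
$Z = 91$ ($Z = -3 + 94 = 91$)
$\left(\frac{0 + \left(\frac{C}{-17} + \frac{13}{-31}\right)}{70 + 33} + Z\right) 60 = \left(\frac{0 + \left(\frac{40}{-17} + \frac{13}{-31}\right)}{70 + 33} + 91\right) 60 = \left(\frac{0 + \left(40 \left(- \frac{1}{17}\right) + 13 \left(- \frac{1}{31}\right)\right)}{103} + 91\right) 60 = \left(\left(0 - \frac{1461}{527}\right) \frac{1}{103} + 91\right) 60 = \left(\left(- \frac{1461}{527}\right) \frac{1}{103} + 91\right) 60 = \left(- \frac{1461}{54281} + 91\right) 60 = \frac{4938110}{54281} \cdot 60 = \frac{296286600}{54281}$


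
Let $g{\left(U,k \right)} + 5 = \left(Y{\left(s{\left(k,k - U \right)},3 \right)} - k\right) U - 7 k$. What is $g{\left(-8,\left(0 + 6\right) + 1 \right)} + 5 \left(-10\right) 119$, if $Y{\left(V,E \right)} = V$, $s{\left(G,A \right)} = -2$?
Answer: $-5932$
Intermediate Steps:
$g{\left(U,k \right)} = -5 - 7 k + U \left(-2 - k\right)$ ($g{\left(U,k \right)} = -5 + \left(\left(-2 - k\right) U - 7 k\right) = -5 + \left(U \left(-2 - k\right) - 7 k\right) = -5 + \left(- 7 k + U \left(-2 - k\right)\right) = -5 - 7 k + U \left(-2 - k\right)$)
$g{\left(-8,\left(0 + 6\right) + 1 \right)} + 5 \left(-10\right) 119 = \left(-5 - 7 \left(\left(0 + 6\right) + 1\right) - -16 - - 8 \left(\left(0 + 6\right) + 1\right)\right) + 5 \left(-10\right) 119 = \left(-5 - 7 \left(6 + 1\right) + 16 - - 8 \left(6 + 1\right)\right) - 5950 = \left(-5 - 49 + 16 - \left(-8\right) 7\right) - 5950 = \left(-5 - 49 + 16 + 56\right) - 5950 = 18 - 5950 = -5932$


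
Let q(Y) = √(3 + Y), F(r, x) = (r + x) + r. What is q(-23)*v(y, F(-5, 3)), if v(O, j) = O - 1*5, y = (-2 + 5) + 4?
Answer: 4*I*√5 ≈ 8.9443*I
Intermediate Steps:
F(r, x) = x + 2*r
y = 7 (y = 3 + 4 = 7)
v(O, j) = -5 + O (v(O, j) = O - 5 = -5 + O)
q(-23)*v(y, F(-5, 3)) = √(3 - 23)*(-5 + 7) = √(-20)*2 = (2*I*√5)*2 = 4*I*√5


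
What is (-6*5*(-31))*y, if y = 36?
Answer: 33480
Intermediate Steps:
(-6*5*(-31))*y = (-6*5*(-31))*36 = -30*(-31)*36 = 930*36 = 33480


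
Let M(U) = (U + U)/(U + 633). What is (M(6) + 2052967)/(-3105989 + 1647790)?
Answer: -437281975/310596387 ≈ -1.4079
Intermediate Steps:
M(U) = 2*U/(633 + U) (M(U) = (2*U)/(633 + U) = 2*U/(633 + U))
(M(6) + 2052967)/(-3105989 + 1647790) = (2*6/(633 + 6) + 2052967)/(-3105989 + 1647790) = (2*6/639 + 2052967)/(-1458199) = (2*6*(1/639) + 2052967)*(-1/1458199) = (4/213 + 2052967)*(-1/1458199) = (437281975/213)*(-1/1458199) = -437281975/310596387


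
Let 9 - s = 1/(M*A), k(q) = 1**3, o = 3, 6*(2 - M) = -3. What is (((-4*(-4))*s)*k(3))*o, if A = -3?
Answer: 2192/5 ≈ 438.40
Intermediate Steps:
M = 5/2 (M = 2 - 1/6*(-3) = 2 + 1/2 = 5/2 ≈ 2.5000)
k(q) = 1
s = 137/15 (s = 9 - 1/((5/2)*(-3)) = 9 - 1/(-15/2) = 9 - 1*(-2/15) = 9 + 2/15 = 137/15 ≈ 9.1333)
(((-4*(-4))*s)*k(3))*o = ((-4*(-4)*(137/15))*1)*3 = ((16*(137/15))*1)*3 = ((2192/15)*1)*3 = (2192/15)*3 = 2192/5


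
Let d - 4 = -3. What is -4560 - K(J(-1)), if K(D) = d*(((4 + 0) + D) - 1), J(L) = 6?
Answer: -4569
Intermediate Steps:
d = 1 (d = 4 - 3 = 1)
K(D) = 3 + D (K(D) = 1*(((4 + 0) + D) - 1) = 1*((4 + D) - 1) = 1*(3 + D) = 3 + D)
-4560 - K(J(-1)) = -4560 - (3 + 6) = -4560 - 1*9 = -4560 - 9 = -4569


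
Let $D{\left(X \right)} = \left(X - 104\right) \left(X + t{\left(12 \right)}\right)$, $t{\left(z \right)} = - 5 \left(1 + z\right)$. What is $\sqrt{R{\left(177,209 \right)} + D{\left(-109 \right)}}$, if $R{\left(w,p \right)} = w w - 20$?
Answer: $\sqrt{68371} \approx 261.48$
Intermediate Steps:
$R{\left(w,p \right)} = -20 + w^{2}$ ($R{\left(w,p \right)} = w^{2} - 20 = -20 + w^{2}$)
$t{\left(z \right)} = -5 - 5 z$
$D{\left(X \right)} = \left(-104 + X\right) \left(-65 + X\right)$ ($D{\left(X \right)} = \left(X - 104\right) \left(X - 65\right) = \left(-104 + X\right) \left(X - 65\right) = \left(-104 + X\right) \left(-65 + X\right)$)
$\sqrt{R{\left(177,209 \right)} + D{\left(-109 \right)}} = \sqrt{\left(-20 + 177^{2}\right) + \left(6760 + \left(-109\right)^{2} - -18421\right)} = \sqrt{\left(-20 + 31329\right) + \left(6760 + 11881 + 18421\right)} = \sqrt{31309 + 37062} = \sqrt{68371}$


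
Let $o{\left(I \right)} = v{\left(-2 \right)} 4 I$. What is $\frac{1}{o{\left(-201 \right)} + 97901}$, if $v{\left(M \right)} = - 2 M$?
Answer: $\frac{1}{94685} \approx 1.0561 \cdot 10^{-5}$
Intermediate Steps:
$o{\left(I \right)} = 16 I$ ($o{\left(I \right)} = \left(-2\right) \left(-2\right) 4 I = 4 \cdot 4 I = 16 I$)
$\frac{1}{o{\left(-201 \right)} + 97901} = \frac{1}{16 \left(-201\right) + 97901} = \frac{1}{-3216 + 97901} = \frac{1}{94685}$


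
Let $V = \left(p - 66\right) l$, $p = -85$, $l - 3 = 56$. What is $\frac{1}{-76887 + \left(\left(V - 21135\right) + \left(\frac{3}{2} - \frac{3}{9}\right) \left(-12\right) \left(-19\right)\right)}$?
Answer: $- \frac{1}{106665} \approx -9.3751 \cdot 10^{-6}$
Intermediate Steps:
$l = 59$ ($l = 3 + 56 = 59$)
$V = -8909$ ($V = \left(-85 - 66\right) 59 = \left(-151\right) 59 = -8909$)
$\frac{1}{-76887 + \left(\left(V - 21135\right) + \left(\frac{3}{2} - \frac{3}{9}\right) \left(-12\right) \left(-19\right)\right)} = \frac{1}{-76887 + \left(\left(-8909 - 21135\right) + \left(\frac{3}{2} - \frac{3}{9}\right) \left(-12\right) \left(-19\right)\right)} = \frac{1}{-76887 - \left(30044 - \left(3 \cdot \frac{1}{2} - \frac{1}{3}\right) \left(-12\right) \left(-19\right)\right)} = \frac{1}{-76887 - \left(30044 - \left(\frac{3}{2} - \frac{1}{3}\right) \left(-12\right) \left(-19\right)\right)} = \frac{1}{-76887 - \left(30044 - \frac{7}{6} \left(-12\right) \left(-19\right)\right)} = \frac{1}{-76887 - 29778} = \frac{1}{-106665} = - \frac{1}{106665}$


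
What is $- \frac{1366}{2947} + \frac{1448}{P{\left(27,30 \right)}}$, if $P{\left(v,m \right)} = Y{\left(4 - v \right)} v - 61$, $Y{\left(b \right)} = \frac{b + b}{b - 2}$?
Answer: $- \frac{107067978}{834001} \approx -128.38$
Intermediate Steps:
$Y{\left(b \right)} = \frac{2 b}{-2 + b}$
$P{\left(v,m \right)} = -61 + \frac{2 v \left(4 - v\right)}{2 - v}$ ($P{\left(v,m \right)} = \frac{2 \left(4 - v\right)}{-2 - \left(-4 + v\right)} v - 61 = \frac{2 \left(4 - v\right)}{2 - v} v - 61 = \frac{2 v \left(4 - v\right)}{2 - v} - 61 = -61 + \frac{2 v \left(4 - v\right)}{2 - v}$)
$- \frac{1366}{2947} + \frac{1448}{P{\left(27,30 \right)}} = - \frac{1366}{2947} + \frac{1448}{\frac{1}{-2 + 27} \left(122 - 1863 + 2 \cdot 27^{2}\right)} = \left(-1366\right) \frac{1}{2947} + \frac{1448}{\frac{1}{25} \left(122 - 1863 + 2 \cdot 729\right)} = - \frac{1366}{2947} + \frac{1448}{\frac{1}{25} \left(122 - 1863 + 1458\right)} = - \frac{1366}{2947} + \frac{1448}{\frac{1}{25} \left(-283\right)} = - \frac{1366}{2947} + \frac{1448}{- \frac{283}{25}} = - \frac{1366}{2947} + 1448 \left(- \frac{25}{283}\right) = - \frac{1366}{2947} - \frac{36200}{283} = - \frac{107067978}{834001}$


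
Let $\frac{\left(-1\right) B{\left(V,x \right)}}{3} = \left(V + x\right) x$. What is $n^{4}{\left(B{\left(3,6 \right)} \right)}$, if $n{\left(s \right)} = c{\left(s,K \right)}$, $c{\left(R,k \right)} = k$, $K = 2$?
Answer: $16$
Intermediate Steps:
$B{\left(V,x \right)} = - 3 x \left(V + x\right)$ ($B{\left(V,x \right)} = - 3 \left(V + x\right) x = - 3 x \left(V + x\right)$)
$n{\left(s \right)} = 2$
$n^{4}{\left(B{\left(3,6 \right)} \right)} = 2^{4} = 16$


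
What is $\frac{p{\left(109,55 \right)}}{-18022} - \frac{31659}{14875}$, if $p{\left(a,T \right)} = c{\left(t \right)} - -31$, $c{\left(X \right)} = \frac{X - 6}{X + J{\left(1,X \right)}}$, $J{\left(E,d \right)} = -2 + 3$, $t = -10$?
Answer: $- \frac{5139414607}{2412695250} \approx -2.1302$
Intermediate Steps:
$J{\left(E,d \right)} = 1$
$c{\left(X \right)} = \frac{-6 + X}{1 + X}$ ($c{\left(X \right)} = \frac{X - 6}{X + 1} = \frac{-6 + X}{1 + X}$)
$p{\left(a,T \right)} = \frac{295}{9}$ ($p{\left(a,T \right)} = \frac{-6 - 10}{1 - 10} - -31 = \frac{1}{-9} \left(-16\right) + 31 = \left(- \frac{1}{9}\right) \left(-16\right) + 31 = \frac{16}{9} + 31 = \frac{295}{9}$)
$\frac{p{\left(109,55 \right)}}{-18022} - \frac{31659}{14875} = \frac{295}{9 \left(-18022\right)} - \frac{31659}{14875} = \frac{295}{9} \left(- \frac{1}{18022}\right) - \frac{31659}{14875} = - \frac{295}{162198} - \frac{31659}{14875} = - \frac{5139414607}{2412695250}$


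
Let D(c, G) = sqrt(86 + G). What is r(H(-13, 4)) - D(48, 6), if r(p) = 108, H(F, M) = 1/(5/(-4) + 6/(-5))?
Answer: 108 - 2*sqrt(23) ≈ 98.408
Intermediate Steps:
H(F, M) = -20/49 (H(F, M) = 1/(5*(-1/4) + 6*(-1/5)) = 1/(-5/4 - 6/5) = 1/(-49/20) = -20/49)
r(H(-13, 4)) - D(48, 6) = 108 - sqrt(86 + 6) = 108 - sqrt(92) = 108 - 2*sqrt(23)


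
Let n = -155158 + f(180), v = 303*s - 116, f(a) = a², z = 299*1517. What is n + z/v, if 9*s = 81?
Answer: -320067555/2611 ≈ -1.2258e+5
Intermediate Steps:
s = 9 (s = (⅑)*81 = 9)
z = 453583
v = 2611 (v = 303*9 - 116 = 2727 - 116 = 2611)
n = -122758 (n = -155158 + 180² = -155158 + 32400 = -122758)
n + z/v = -122758 + 453583/2611 = -320067555/2611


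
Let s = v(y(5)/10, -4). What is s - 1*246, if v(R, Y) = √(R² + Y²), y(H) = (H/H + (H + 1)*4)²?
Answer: -246 + √15689/2 ≈ -183.37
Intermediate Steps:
y(H) = (5 + 4*H)² (y(H) = (1 + (1 + H)*4)² = (1 + (4 + 4*H))² = (5 + 4*H)²)
s = √15689/2 (s = √(((5 + 4*5)²/10)² + (-4)²) = √(((5 + 20)²*(⅒))² + 16) = √((25²*(⅒))² + 16) = √((625*(⅒))² + 16) = √((125/2)² + 16) = √(15625/4 + 16) = √(15689/4) = √15689/2 ≈ 62.628)
s - 1*246 = √15689/2 - 1*246 = √15689/2 - 246 = -246 + √15689/2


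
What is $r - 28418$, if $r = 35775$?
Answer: $7357$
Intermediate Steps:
$r - 28418 = 35775 - 28418 = 7357$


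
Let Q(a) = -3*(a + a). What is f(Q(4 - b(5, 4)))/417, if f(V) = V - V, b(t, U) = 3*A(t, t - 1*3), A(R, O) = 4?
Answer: 0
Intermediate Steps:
b(t, U) = 12 (b(t, U) = 3*4 = 12)
Q(a) = -6*a
f(V) = 0
f(Q(4 - b(5, 4)))/417 = 0/417 = 0*(1/417) = 0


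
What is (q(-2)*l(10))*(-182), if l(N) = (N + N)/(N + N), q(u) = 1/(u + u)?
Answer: 91/2 ≈ 45.500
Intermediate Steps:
q(u) = 1/(2*u)
l(N) = 1 (l(N) = (2*N)/((2*N)) = (2*N)*(1/(2*N)) = 1)
(q(-2)*l(10))*(-182) = (((½)/(-2))*1)*(-182) = (((½)*(-½))*1)*(-182) = -¼*1*(-182) = -¼*(-182) = 91/2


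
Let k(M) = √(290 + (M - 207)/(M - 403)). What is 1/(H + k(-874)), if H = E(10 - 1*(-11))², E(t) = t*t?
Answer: 248352237/48299791032586 - √474291847/48299791032586 ≈ 5.1414e-6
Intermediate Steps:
E(t) = t²
H = 194481 (H = ((10 - 1*(-11))²)² = ((10 + 11)²)² = (21²)² = 441² = 194481)
k(M) = √(290 + (-207 + M)/(-403 + M))
1/(H + k(-874)) = 1/(194481 + √((-117077 + 291*(-874))/(-403 - 874))) = 1/(194481 + √((-117077 - 254334)/(-1277))) = 1/(194481 + √(-1/1277*(-371411))) = 1/(194481 + √(371411/1277)) = 1/(194481 + √474291847/1277)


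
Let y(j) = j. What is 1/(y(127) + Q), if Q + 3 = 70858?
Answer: 1/70982 ≈ 1.4088e-5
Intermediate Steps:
Q = 70855 (Q = -3 + 70858 = 70855)
1/(y(127) + Q) = 1/(127 + 70855) = 1/70982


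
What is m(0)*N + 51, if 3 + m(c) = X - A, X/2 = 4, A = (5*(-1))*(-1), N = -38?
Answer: 51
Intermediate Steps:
A = 5 (A = -5*(-1) = 5)
X = 8 (X = 2*4 = 8)
m(c) = 0 (m(c) = -3 + (8 - 1*5) = -3 + (8 - 5) = -3 + 3 = 0)
m(0)*N + 51 = 0*(-38) + 51 = 0 + 51 = 51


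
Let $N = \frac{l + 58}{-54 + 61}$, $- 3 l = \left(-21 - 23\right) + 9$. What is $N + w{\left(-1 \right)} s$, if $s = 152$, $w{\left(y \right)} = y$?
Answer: $- \frac{2983}{21} \approx -142.05$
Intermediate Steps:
$l = \frac{35}{3}$ ($l = - \frac{\left(-21 - 23\right) + 9}{3} = - \frac{-44 + 9}{3} = \left(- \frac{1}{3}\right) \left(-35\right) = \frac{35}{3} \approx 11.667$)
$N = \frac{209}{21}$ ($N = \frac{\frac{35}{3} + 58}{-54 + 61} = \frac{209}{3 \cdot 7} = \frac{209}{3} \cdot \frac{1}{7} = \frac{209}{21} \approx 9.9524$)
$N + w{\left(-1 \right)} s = \frac{209}{21} - 152 = - \frac{2983}{21}$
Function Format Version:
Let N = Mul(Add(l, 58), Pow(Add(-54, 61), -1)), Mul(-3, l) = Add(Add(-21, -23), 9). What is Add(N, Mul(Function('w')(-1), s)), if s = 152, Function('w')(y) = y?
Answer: Rational(-2983, 21) ≈ -142.05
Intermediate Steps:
l = Rational(35, 3) (l = Mul(Rational(-1, 3), Add(Add(-21, -23), 9)) = Mul(Rational(-1, 3), Add(-44, 9)) = Mul(Rational(-1, 3), -35) = Rational(35, 3) ≈ 11.667)
N = Rational(209, 21) (N = Mul(Add(Rational(35, 3), 58), Pow(Add(-54, 61), -1)) = Mul(Rational(209, 3), Pow(7, -1)) = Mul(Rational(209, 3), Rational(1, 7)) = Rational(209, 21) ≈ 9.9524)
Add(N, Mul(Function('w')(-1), s)) = Add(Rational(209, 21), Mul(-1, 152)) = Add(Rational(209, 21), -152) = Rational(-2983, 21)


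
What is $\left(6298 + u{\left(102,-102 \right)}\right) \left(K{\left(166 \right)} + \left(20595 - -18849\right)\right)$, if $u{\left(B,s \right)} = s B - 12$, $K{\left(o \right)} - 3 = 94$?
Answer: $-162829838$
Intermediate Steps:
$K{\left(o \right)} = 97$ ($K{\left(o \right)} = 3 + 94 = 97$)
$u{\left(B,s \right)} = -12 + B s$ ($u{\left(B,s \right)} = B s - 12 = -12 + B s$)
$\left(6298 + u{\left(102,-102 \right)}\right) \left(K{\left(166 \right)} + \left(20595 - -18849\right)\right) = \left(6298 + \left(-12 + 102 \left(-102\right)\right)\right) \left(97 + \left(20595 - -18849\right)\right) = \left(6298 - 10416\right) \left(97 + \left(20595 + 18849\right)\right) = \left(6298 - 10416\right) \left(97 + 39444\right) = \left(-4118\right) 39541 = -162829838$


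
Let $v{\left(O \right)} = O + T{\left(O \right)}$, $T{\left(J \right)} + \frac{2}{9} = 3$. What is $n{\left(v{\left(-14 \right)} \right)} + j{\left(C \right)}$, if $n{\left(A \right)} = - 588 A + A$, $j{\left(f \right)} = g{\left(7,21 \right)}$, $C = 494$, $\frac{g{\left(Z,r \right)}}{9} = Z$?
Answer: $\frac{59854}{9} \approx 6650.4$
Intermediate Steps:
$g{\left(Z,r \right)} = 9 Z$
$T{\left(J \right)} = \frac{25}{9}$ ($T{\left(J \right)} = - \frac{2}{9} + 3 = \frac{25}{9}$)
$j{\left(f \right)} = 63$ ($j{\left(f \right)} = 9 \cdot 7 = 63$)
$v{\left(O \right)} = \frac{25}{9} + O$ ($v{\left(O \right)} = O + \frac{25}{9} = \frac{25}{9} + O$)
$n{\left(A \right)} = - 587 A$
$n{\left(v{\left(-14 \right)} \right)} + j{\left(C \right)} = - 587 \left(\frac{25}{9} - 14\right) + 63 = \left(-587\right) \left(- \frac{101}{9}\right) + 63 = \frac{59287}{9} + 63 = \frac{59854}{9}$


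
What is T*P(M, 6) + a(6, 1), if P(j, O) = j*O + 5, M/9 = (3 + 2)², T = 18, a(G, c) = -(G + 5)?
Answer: 24379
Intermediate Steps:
a(G, c) = -5 - G (a(G, c) = -(5 + G) = -5 - G)
M = 225 (M = 9*(3 + 2)² = 9*5² = 9*25 = 225)
P(j, O) = 5 + O*j (P(j, O) = O*j + 5 = 5 + O*j)
T*P(M, 6) + a(6, 1) = 18*(5 + 6*225) + (-5 - 1*6) = 18*(5 + 1350) + (-5 - 6) = 18*1355 - 11 = 24390 - 11 = 24379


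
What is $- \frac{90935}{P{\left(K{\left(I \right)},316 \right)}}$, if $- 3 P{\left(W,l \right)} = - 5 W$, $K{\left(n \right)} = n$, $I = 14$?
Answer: $- \frac{54561}{14} \approx -3897.2$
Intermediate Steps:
$P{\left(W,l \right)} = \frac{5 W}{3}$ ($P{\left(W,l \right)} = - \frac{\left(-5\right) W}{3} = \frac{5 W}{3}$)
$- \frac{90935}{P{\left(K{\left(I \right)},316 \right)}} = - \frac{90935}{\frac{5}{3} \cdot 14} = - \frac{90935}{\frac{70}{3}} = \left(-90935\right) \frac{3}{70} = - \frac{54561}{14}$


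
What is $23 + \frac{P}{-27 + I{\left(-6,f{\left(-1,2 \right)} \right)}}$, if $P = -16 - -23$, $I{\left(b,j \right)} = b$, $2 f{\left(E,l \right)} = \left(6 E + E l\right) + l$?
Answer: $\frac{752}{33} \approx 22.788$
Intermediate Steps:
$f{\left(E,l \right)} = \frac{l}{2} + 3 E + \frac{E l}{2}$ ($f{\left(E,l \right)} = \frac{\left(6 E + E l\right) + l}{2} = \frac{l + 6 E + E l}{2} = \frac{l}{2} + 3 E + \frac{E l}{2}$)
$P = 7$ ($P = -16 + 23 = 7$)
$23 + \frac{P}{-27 + I{\left(-6,f{\left(-1,2 \right)} \right)}} = 23 + \frac{1}{-27 - 6} \cdot 7 = 23 + \frac{1}{-33} \cdot 7 = 23 - \frac{7}{33} = \frac{752}{33}$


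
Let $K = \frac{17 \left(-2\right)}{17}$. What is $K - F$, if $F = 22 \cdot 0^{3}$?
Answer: $-2$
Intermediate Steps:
$F = 0$ ($F = 22 \cdot 0 = 0$)
$K = -2$ ($K = \left(-34\right) \frac{1}{17} = -2$)
$K - F = -2 - 0 = -2 + 0 = -2$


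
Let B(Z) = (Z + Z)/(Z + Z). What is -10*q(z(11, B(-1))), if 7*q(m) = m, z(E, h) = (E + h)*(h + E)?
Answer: -1440/7 ≈ -205.71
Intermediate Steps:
B(Z) = 1 (B(Z) = (2*Z)/((2*Z)) = (2*Z)*(1/(2*Z)) = 1)
z(E, h) = (E + h)² (z(E, h) = (E + h)*(E + h) = (E + h)²)
q(m) = m/7
-10*q(z(11, B(-1))) = -10*(11 + 1)²/7 = -10*12²/7 = -10*144/7 = -1440/7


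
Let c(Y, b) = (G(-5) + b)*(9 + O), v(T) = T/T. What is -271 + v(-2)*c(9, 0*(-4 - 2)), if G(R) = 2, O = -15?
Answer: -283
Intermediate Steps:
v(T) = 1
c(Y, b) = -12 - 6*b (c(Y, b) = (2 + b)*(9 - 15) = (2 + b)*(-6) = -12 - 6*b)
-271 + v(-2)*c(9, 0*(-4 - 2)) = -271 + 1*(-12 - 0*(-4 - 2)) = -271 + 1*(-12 - 0*(-6)) = -271 + 1*(-12 - 6*0) = -271 + 1*(-12 + 0) = -271 + 1*(-12) = -271 - 12 = -283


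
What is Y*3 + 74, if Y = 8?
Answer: 98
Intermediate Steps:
Y*3 + 74 = 8*3 + 74 = 24 + 74 = 98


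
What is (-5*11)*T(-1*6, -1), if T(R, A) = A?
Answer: 55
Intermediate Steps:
(-5*11)*T(-1*6, -1) = -5*11*(-1) = -55*(-1) = 55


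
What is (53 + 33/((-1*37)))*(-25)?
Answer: -48200/37 ≈ -1302.7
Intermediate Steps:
(53 + 33/((-1*37)))*(-25) = (53 + 33/(-37))*(-25) = (53 + 33*(-1/37))*(-25) = (53 - 33/37)*(-25) = (1928/37)*(-25) = -48200/37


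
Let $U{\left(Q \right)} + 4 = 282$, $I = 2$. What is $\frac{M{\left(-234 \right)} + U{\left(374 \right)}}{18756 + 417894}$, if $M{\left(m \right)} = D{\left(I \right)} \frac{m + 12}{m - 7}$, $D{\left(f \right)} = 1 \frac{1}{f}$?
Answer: $\frac{67109}{105232650} \approx 0.00063772$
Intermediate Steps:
$U{\left(Q \right)} = 278$ ($U{\left(Q \right)} = -4 + 282 = 278$)
$D{\left(f \right)} = \frac{1}{f}$
$M{\left(m \right)} = \frac{12 + m}{2 \left(-7 + m\right)}$ ($M{\left(m \right)} = \frac{\left(m + 12\right) \frac{1}{m - 7}}{2} = \frac{\left(12 + m\right) \frac{1}{-7 + m}}{2} = \frac{\frac{1}{-7 + m} \left(12 + m\right)}{2} = \frac{12 + m}{2 \left(-7 + m\right)}$)
$\frac{M{\left(-234 \right)} + U{\left(374 \right)}}{18756 + 417894} = \frac{\frac{12 - 234}{2 \left(-7 - 234\right)} + 278}{18756 + 417894} = \frac{\frac{1}{2} \frac{1}{-241} \left(-222\right) + 278}{436650} = \left(\frac{1}{2} \left(- \frac{1}{241}\right) \left(-222\right) + 278\right) \frac{1}{436650} = \left(\frac{111}{241} + 278\right) \frac{1}{436650} = \frac{67109}{241} \cdot \frac{1}{436650} = \frac{67109}{105232650}$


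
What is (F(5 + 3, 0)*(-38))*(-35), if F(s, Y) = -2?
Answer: -2660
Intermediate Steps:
(F(5 + 3, 0)*(-38))*(-35) = -2*(-38)*(-35) = 76*(-35) = -2660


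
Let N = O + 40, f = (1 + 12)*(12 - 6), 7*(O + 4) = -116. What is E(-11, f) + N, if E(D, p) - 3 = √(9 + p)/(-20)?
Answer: 157/7 - √87/20 ≈ 21.962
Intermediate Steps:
O = -144/7 (O = -4 + (⅐)*(-116) = -4 - 116/7 = -144/7 ≈ -20.571)
f = 78 (f = 13*6 = 78)
N = 136/7 (N = -144/7 + 40 = 136/7 ≈ 19.429)
E(D, p) = 3 - √(9 + p)/20 (E(D, p) = 3 + √(9 + p)/(-20) = 3 + √(9 + p)*(-1/20) = 3 - √(9 + p)/20)
E(-11, f) + N = (3 - √(9 + 78)/20) + 136/7 = (3 - √87/20) + 136/7 = 157/7 - √87/20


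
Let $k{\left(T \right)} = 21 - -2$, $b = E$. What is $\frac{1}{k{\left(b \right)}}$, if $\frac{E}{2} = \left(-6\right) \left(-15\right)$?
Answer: $\frac{1}{23} \approx 0.043478$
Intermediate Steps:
$E = 180$ ($E = 2 \left(\left(-6\right) \left(-15\right)\right) = 2 \cdot 90 = 180$)
$b = 180$
$k{\left(T \right)} = 23$ ($k{\left(T \right)} = 21 + 2 = 23$)
$\frac{1}{k{\left(b \right)}} = \frac{1}{23}$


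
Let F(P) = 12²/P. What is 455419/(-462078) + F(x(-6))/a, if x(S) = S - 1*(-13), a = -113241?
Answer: -120357086695/122094407862 ≈ -0.98577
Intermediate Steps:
x(S) = 13 + S (x(S) = S + 13 = 13 + S)
F(P) = 144/P
455419/(-462078) + F(x(-6))/a = 455419/(-462078) + (144/(13 - 6))/(-113241) = 455419*(-1/462078) + (144/7)*(-1/113241) = -455419/462078 + (144*(⅐))*(-1/113241) = -455419/462078 + (144/7)*(-1/113241) = -455419/462078 - 48/264229 = -120357086695/122094407862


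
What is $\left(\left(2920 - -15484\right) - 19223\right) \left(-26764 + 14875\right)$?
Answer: $9737091$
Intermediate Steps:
$\left(\left(2920 - -15484\right) - 19223\right) \left(-26764 + 14875\right) = \left(\left(2920 + 15484\right) - 19223\right) \left(-11889\right) = \left(18404 - 19223\right) \left(-11889\right) = \left(-819\right) \left(-11889\right) = 9737091$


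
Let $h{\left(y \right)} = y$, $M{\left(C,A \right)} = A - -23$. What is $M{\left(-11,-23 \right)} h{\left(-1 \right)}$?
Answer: $0$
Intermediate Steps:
$M{\left(C,A \right)} = 23 + A$ ($M{\left(C,A \right)} = A + 23 = 23 + A$)
$M{\left(-11,-23 \right)} h{\left(-1 \right)} = \left(23 - 23\right) \left(-1\right) = 0 \left(-1\right) = 0$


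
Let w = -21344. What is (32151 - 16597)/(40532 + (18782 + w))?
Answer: 7777/18985 ≈ 0.40964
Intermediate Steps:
(32151 - 16597)/(40532 + (18782 + w)) = (32151 - 16597)/(40532 + (18782 - 21344)) = 15554/(40532 - 2562) = 15554/37970 = 15554*(1/37970) = 7777/18985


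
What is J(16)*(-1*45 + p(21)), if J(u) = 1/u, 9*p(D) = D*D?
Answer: ¼ ≈ 0.25000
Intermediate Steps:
p(D) = D²/9 (p(D) = (D*D)/9 = D²/9)
J(16)*(-1*45 + p(21)) = (-1*45 + (⅑)*21²)/16 = (-45 + (⅑)*441)/16 = (-45 + 49)/16 = (1/16)*4 = ¼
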